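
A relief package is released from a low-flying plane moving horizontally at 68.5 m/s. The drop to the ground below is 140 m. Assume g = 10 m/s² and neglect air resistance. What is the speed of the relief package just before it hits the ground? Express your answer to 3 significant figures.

86.6 m/s

Fall time: t = √(2 × 140 / 10) = 5.292 s.
At impact: v_x = 68.5 m/s (unchanged), v_y = g t = 10 × 5.292 = 52.92 m/s.
Speed = √(v_x² + v_y²) = √(4692 + 2801) = 86.6 m/s.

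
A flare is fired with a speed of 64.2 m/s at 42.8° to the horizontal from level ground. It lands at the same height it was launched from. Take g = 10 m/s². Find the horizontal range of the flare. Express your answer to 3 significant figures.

411 m

For level ground, R = v₀² sin(2θ) / g.
sin(2 × 42.8°) = sin 85.60° = 0.9971.
R = (64.2)² × 0.9971 / 10 = 411 m.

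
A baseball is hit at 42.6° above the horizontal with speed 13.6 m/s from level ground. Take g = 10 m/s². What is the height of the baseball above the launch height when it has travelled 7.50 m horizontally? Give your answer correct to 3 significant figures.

4.09 m

v_x = 13.6 cos 42.6° = 10.01 m/s, v_y0 = 13.6 sin 42.6° = 9.206 m/s.
Time to reach x = 7.50 m: t = x / v_x = 7.50 / 10.01 = 0.7493 s.
y = v_y0 t − ½ g t² = 9.206×0.7493 − 5.000×0.7493² = 4.09 m.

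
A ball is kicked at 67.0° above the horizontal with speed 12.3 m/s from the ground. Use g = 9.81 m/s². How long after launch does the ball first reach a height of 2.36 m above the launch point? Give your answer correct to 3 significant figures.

v_y0 = 12.3 sin 67.0° = 11.32 m/s.
Set y = v_y0 t − ½ g t² = 2.36: 4.905 t² − 11.32 t + 2.36 = 0.
t = [11.32 ± √(128.1 − 46.30)] / 9.81 = (11.32 ± 9.044) / 9.81, giving t = 0.232 s or t = 2.08 s.
The ball is on the way up at the first time, so t = 0.232 s.

0.232 s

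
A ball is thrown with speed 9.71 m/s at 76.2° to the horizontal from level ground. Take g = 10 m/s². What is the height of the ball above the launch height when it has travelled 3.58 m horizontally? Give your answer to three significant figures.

2.63 m

v_x = 9.71 cos 76.2° = 2.316 m/s, v_y0 = 9.71 sin 76.2° = 9.430 m/s.
Time to reach x = 3.58 m: t = x / v_x = 3.58 / 2.316 = 1.546 s.
y = v_y0 t − ½ g t² = 9.430×1.546 − 5.000×1.546² = 2.63 m.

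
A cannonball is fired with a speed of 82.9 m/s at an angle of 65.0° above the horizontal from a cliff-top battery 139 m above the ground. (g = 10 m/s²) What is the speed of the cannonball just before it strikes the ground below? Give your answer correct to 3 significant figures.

v_x = 82.9 cos 65.0° = 35.04 m/s is unchanged throughout.
For the vertical component, v_y² = v_y0² + 2 g h = (75.13)² + 2×10×139 = 8425, so |v_y| = 91.79 m/s.
Impact speed = √(v_x² + v_y²) = √(1228 + 8425) = 98.2 m/s.

98.2 m/s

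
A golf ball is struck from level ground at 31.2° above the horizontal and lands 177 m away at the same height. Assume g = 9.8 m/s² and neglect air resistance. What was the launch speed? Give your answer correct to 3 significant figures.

44.2 m/s

On level ground, R = v₀² sin(2θ) / g, so v₀ = √(R g / sin 2θ).
sin(2 × 31.2°) = 0.8862.
v₀ = √(177 × 9.8 / 0.8862) = √1957 = 44.2 m/s.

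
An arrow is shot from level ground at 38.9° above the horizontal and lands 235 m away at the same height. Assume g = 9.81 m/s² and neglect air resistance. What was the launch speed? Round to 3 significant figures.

On level ground, R = v₀² sin(2θ) / g, so v₀ = √(R g / sin 2θ).
sin(2 × 38.9°) = 0.9774.
v₀ = √(235 × 9.81 / 0.9774) = √2359 = 48.6 m/s.

48.6 m/s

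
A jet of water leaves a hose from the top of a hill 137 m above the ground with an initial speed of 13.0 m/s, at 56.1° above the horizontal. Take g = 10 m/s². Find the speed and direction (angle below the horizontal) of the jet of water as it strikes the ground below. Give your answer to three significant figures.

53.9 m/s at 82.3° below the horizontal

v_x = 13.0 cos 56.1° = 7.251 m/s (constant).
|v_y| at impact = √((10.79)² + 2×10×137) = 53.45 m/s.
Speed = √(7.251² + 53.45²) = 53.9 m/s; angle = arctan(53.45/7.251) = 82.3° below horizontal.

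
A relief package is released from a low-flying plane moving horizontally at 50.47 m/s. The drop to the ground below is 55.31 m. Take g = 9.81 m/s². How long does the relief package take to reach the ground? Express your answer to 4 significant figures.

The horizontal speed doesn't affect the fall. With v_y0 = 0, h = ½ g t².
t = √(2 × 55.31 / 9.81) = √11.276 = 3.358 s.

3.358 s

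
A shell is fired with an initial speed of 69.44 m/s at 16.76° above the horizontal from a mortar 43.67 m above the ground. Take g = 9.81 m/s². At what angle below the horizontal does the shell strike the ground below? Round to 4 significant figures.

28.07°

v_x = 69.44 cos 16.76° = 66.490 m/s.
At impact |v_y| = √(v_y0² + 2 g h) = √(20.024² + 2×9.81×43.67) = 35.465 m/s.
Angle below horizontal = arctan(|v_y| / v_x) = arctan(35.465 / 66.490) = 28.07°.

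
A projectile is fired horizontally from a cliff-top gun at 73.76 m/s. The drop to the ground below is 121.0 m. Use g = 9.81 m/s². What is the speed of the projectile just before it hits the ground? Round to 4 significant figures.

Fall time: t = √(2 × 121.0 / 9.81) = 4.9668 s.
At impact: v_x = 73.76 m/s (unchanged), v_y = g t = 9.81 × 4.9668 = 48.724 m/s.
Speed = √(v_x² + v_y²) = √(5440.5 + 2374.0) = 88.40 m/s.

88.40 m/s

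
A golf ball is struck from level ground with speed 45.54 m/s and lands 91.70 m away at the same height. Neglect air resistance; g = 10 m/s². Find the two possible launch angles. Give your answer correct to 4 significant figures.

Level-ground range: R = v₀² sin(2θ)/g ⇒ sin 2θ = R g / v₀² = 91.70×10/45.54² = 0.4422.
2θ = arcsin(0.4422) = 26.244° or 180° − 26.244° = 153.756°.
So θ = 13.12° or θ = 76.88°.

13.12° and 76.88°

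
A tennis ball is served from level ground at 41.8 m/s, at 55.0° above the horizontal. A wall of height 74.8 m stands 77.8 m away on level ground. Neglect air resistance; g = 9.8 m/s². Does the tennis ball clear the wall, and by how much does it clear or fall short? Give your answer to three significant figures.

No — it falls 15.3 m short of clearing the wall.

v_x = 41.8 cos 55.0° = 23.98 m/s; v_y0 = 41.8 sin 55.0° = 34.24 m/s.
Time to reach the wall: t = 77.8 / 23.98 = 3.244 s.
Height at that point: y = 34.24×3.244 − 4.900×3.244² = 59.51 m.
That is 74.8 − 59.51 = 15.3 m below the top of the wall, so the tennis ball does not clear it.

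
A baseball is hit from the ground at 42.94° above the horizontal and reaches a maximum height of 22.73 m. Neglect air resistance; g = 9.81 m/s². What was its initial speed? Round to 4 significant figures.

At maximum height v_y = 0, so (v₀ sin θ)² = 2 g H.
v₀ sin 42.94° = √(2 × 9.81 × 22.73) = 21.118 m/s.
v₀ = 21.118 / sin 42.94° = 21.118 / 0.6812 = 31.00 m/s.

31.00 m/s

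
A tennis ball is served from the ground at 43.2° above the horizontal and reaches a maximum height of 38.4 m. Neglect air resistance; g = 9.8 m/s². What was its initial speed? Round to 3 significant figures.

40.1 m/s

At maximum height v_y = 0, so (v₀ sin θ)² = 2 g H.
v₀ sin 43.2° = √(2 × 9.8 × 38.4) = 27.43 m/s.
v₀ = 27.43 / sin 43.2° = 27.43 / 0.6845 = 40.1 m/s.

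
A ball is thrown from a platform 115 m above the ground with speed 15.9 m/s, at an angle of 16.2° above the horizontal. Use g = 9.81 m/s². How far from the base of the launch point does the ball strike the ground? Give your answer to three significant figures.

Components: v_x = 15.9 cos 16.2° = 15.27 m/s, v_y = 15.9 sin 16.2° = 4.436 m/s.
Vertical: 0 = 115 + 4.436 t − ½(9.81) t² ⇒ 4.905 t² − 4.436 t − 115 = 0.
t = [4.436 + √(19.68 + 2256)] / 9.810 = 5.315 s.
Horizontal: R = v_x · t = 15.27 × 5.315 = 81.2 m.

81.2 m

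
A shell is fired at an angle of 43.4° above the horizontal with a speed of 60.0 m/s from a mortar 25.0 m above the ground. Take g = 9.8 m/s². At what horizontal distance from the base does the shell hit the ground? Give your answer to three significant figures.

Components: v_x = 60.0 cos 43.4° = 43.59 m/s, v_y = 60.0 sin 43.4° = 41.23 m/s.
Vertical: 0 = 25.0 + 41.23 t − ½(9.8) t² ⇒ 4.900 t² − 41.23 t − 25.0 = 0.
t = [41.23 + √(1700 + 490.0)] / 9.800 = 8.982 s.
Horizontal: R = v_x · t = 43.59 × 8.982 = 392 m.

392 m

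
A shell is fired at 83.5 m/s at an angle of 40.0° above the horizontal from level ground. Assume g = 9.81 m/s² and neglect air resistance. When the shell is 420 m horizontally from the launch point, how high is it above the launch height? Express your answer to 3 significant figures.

v_x = 83.5 cos 40.0° = 63.96 m/s, v_y0 = 83.5 sin 40.0° = 53.67 m/s.
Time to reach x = 420 m: t = x / v_x = 420 / 63.96 = 6.567 s.
y = v_y0 t − ½ g t² = 53.67×6.567 − 4.905×6.567² = 141 m.

141 m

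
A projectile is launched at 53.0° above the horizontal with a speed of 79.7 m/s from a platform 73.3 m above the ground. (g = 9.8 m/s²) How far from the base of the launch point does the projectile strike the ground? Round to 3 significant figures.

674 m

Components: v_x = 79.7 cos 53.0° = 47.96 m/s, v_y = 79.7 sin 53.0° = 63.65 m/s.
Vertical: 0 = 73.3 + 63.65 t − ½(9.8) t² ⇒ 4.900 t² − 63.65 t − 73.3 = 0.
t = [63.65 + √(4051 + 1437)] / 9.800 = 14.05 s.
Horizontal: R = v_x · t = 47.96 × 14.05 = 674 m.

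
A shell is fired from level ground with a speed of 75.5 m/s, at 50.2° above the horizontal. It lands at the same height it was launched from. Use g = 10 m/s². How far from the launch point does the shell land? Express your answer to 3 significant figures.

For level ground, R = v₀² sin(2θ) / g.
sin(2 × 50.2°) = sin 100.4° = 0.9836.
R = (75.5)² × 0.9836 / 10 = 561 m.

561 m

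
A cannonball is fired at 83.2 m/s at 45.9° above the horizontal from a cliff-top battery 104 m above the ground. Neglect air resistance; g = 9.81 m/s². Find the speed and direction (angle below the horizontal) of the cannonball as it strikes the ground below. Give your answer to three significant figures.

v_x = 83.2 cos 45.9° = 57.90 m/s (constant).
|v_y| at impact = √((59.75)² + 2×9.81×104) = 74.90 m/s.
Speed = √(57.90² + 74.90²) = 94.7 m/s; angle = arctan(74.90/57.90) = 52.3° below horizontal.

94.7 m/s at 52.3° below the horizontal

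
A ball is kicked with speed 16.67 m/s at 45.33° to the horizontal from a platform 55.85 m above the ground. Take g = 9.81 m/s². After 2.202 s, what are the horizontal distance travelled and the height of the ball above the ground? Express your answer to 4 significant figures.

x = 25.81 m, y = 58.17 m

v_x = 16.67 cos 45.33° = 11.719 m/s; v_y0 = 16.67 sin 45.33° = 11.855 m/s.
x = v_x t = 11.719 × 2.202 = 25.81 m.
y = 55.85 + v_y0 t − ½ g t² = 58.17 m.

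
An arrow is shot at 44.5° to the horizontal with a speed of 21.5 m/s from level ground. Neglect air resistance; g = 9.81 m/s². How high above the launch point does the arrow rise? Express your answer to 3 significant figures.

11.6 m

Vertical component of launch velocity: v_y = 21.5 sin 44.5° = 15.07 m/s.
At the highest point the vertical velocity is zero, so v_y² = 2 g h_max.
h_max = (15.07)² / (2 × 9.81) = 227.1 / 19.62 = 11.6 m.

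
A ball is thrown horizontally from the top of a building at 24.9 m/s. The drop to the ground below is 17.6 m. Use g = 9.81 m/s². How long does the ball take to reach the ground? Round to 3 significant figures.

The horizontal speed doesn't affect the fall. With v_y0 = 0, h = ½ g t².
t = √(2 × 17.6 / 9.81) = √3.588 = 1.89 s.

1.89 s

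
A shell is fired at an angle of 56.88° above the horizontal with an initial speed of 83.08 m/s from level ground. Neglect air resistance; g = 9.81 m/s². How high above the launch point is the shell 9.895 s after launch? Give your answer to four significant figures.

v_y0 = 83.08 sin 56.88° = 69.582 m/s.
y(t) = v_y0 t − ½ g t² = 69.582×9.895 − 4.905×9.895² = 208.3 m.

208.3 m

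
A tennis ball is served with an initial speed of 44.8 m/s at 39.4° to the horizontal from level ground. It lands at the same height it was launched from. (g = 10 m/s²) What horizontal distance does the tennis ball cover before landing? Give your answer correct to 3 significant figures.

For level ground, R = v₀² sin(2θ) / g.
sin(2 × 39.4°) = sin 78.80° = 0.9810.
R = (44.8)² × 0.9810 / 10 = 197 m.

197 m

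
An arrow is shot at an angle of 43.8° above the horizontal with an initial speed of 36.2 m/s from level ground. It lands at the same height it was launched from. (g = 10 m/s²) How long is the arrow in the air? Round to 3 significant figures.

Vertical component: v_y = 36.2 sin 43.8° = 25.06 m/s.
For a projectile landing at launch height, time of flight is t = 2 v_y / g = 2 × 25.06 / 10 = 5.01 s.

5.01 s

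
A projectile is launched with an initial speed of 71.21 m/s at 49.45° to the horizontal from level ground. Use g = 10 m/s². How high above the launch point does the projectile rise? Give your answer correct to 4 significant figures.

Vertical component of launch velocity: v_y = 71.21 sin 49.45° = 54.108 m/s.
At the highest point the vertical velocity is zero, so v_y² = 2 g h_max.
h_max = (54.108)² / (2 × 10) = 2927.7 / 20.00 = 146.4 m.

146.4 m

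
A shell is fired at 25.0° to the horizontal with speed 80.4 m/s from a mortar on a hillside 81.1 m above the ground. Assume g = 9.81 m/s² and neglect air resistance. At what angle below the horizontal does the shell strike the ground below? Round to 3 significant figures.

35.7°

v_x = 80.4 cos 25.0° = 72.87 m/s.
At impact |v_y| = √(v_y0² + 2 g h) = √(33.98² + 2×9.81×81.1) = 52.40 m/s.
Angle below horizontal = arctan(|v_y| / v_x) = arctan(52.40 / 72.87) = 35.7°.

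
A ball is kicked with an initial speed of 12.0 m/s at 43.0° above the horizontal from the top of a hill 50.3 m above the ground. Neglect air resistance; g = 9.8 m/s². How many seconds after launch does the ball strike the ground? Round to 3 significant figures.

4.15 s

Vertical component: v_y = 12.0 sin 43.0° = 8.184 m/s.
Taking up as positive with launch at y = 50.3 m, landing at y = 0: 0 = 50.3 + 8.184 t − ½(9.8) t².
Solving 4.900 t² − 8.184 t − 50.3 = 0 gives t = [8.184 + √(8.184² + 4·4.900·50.3)] / 9.800 = 4.15 s.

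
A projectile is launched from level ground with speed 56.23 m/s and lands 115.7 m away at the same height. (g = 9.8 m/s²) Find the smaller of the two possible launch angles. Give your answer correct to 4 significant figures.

Level-ground range: R = v₀² sin(2θ)/g ⇒ sin 2θ = R g / v₀² = 115.7×9.8/56.23² = 0.3586.
2θ = arcsin(0.3586) = 21.014° or 180° − 21.014° = 158.986°.
So θ = 10.51° or θ = 79.49°.

10.51°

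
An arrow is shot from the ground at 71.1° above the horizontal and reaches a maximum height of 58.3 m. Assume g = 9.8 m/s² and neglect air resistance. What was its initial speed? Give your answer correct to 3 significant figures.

At maximum height v_y = 0, so (v₀ sin θ)² = 2 g H.
v₀ sin 71.1° = √(2 × 9.8 × 58.3) = 33.80 m/s.
v₀ = 33.80 / sin 71.1° = 33.80 / 0.9461 = 35.7 m/s.

35.7 m/s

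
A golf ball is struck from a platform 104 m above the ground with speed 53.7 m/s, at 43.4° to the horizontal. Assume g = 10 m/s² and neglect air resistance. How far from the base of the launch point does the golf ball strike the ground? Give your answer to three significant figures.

Components: v_x = 53.7 cos 43.4° = 39.02 m/s, v_y = 53.7 sin 43.4° = 36.90 m/s.
Vertical: 0 = 104 + 36.90 t − ½(10) t² ⇒ 5.000 t² − 36.90 t − 104 = 0.
t = [36.90 + √(1362 + 2080)] / 10.00 = 9.557 s.
Horizontal: R = v_x · t = 39.02 × 9.557 = 373 m.

373 m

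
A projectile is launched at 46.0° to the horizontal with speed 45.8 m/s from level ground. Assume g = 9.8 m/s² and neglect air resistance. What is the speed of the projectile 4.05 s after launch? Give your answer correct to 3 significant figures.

v_x = 45.8 cos 46.0° = 31.82 m/s (constant).
v_y(t) = 45.8 sin 46.0° − g t = 32.95 − 9.8 × 4.05 = -6.740 m/s.
Speed = √(v_x² + v_y²) = √(1013 + 45.43) = 32.5 m/s.

32.5 m/s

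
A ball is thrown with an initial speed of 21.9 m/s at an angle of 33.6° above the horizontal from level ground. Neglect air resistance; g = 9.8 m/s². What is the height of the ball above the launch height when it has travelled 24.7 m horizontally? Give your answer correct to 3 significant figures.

7.43 m

v_x = 21.9 cos 33.6° = 18.24 m/s, v_y0 = 21.9 sin 33.6° = 12.12 m/s.
Time to reach x = 24.7 m: t = x / v_x = 24.7 / 18.24 = 1.354 s.
y = v_y0 t − ½ g t² = 12.12×1.354 − 4.900×1.354² = 7.43 m.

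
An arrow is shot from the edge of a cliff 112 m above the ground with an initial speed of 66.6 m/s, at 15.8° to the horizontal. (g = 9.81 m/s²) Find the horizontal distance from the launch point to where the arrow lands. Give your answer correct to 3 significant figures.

Components: v_x = 66.6 cos 15.8° = 64.08 m/s, v_y = 66.6 sin 15.8° = 18.13 m/s.
Vertical: 0 = 112 + 18.13 t − ½(9.81) t² ⇒ 4.905 t² − 18.13 t − 112 = 0.
t = [18.13 + √(328.7 + 2197)] / 9.810 = 6.971 s.
Horizontal: R = v_x · t = 64.08 × 6.971 = 447 m.

447 m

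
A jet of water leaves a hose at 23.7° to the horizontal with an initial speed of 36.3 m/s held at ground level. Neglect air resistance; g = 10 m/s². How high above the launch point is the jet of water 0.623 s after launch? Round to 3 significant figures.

v_y0 = 36.3 sin 23.7° = 14.59 m/s.
y(t) = v_y0 t − ½ g t² = 14.59×0.623 − 5.000×0.623² = 7.15 m.

7.15 m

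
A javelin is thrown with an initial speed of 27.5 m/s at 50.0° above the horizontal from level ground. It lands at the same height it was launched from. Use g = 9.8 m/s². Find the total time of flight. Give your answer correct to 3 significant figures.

4.30 s

Vertical component: v_y = 27.5 sin 50.0° = 21.07 m/s.
For a projectile landing at launch height, time of flight is t = 2 v_y / g = 2 × 21.07 / 9.8 = 4.30 s.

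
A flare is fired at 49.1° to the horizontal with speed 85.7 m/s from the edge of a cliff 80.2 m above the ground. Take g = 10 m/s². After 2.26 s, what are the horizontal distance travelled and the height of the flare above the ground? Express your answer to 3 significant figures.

v_x = 85.7 cos 49.1° = 56.11 m/s; v_y0 = 85.7 sin 49.1° = 64.78 m/s.
x = v_x t = 56.11 × 2.26 = 127 m.
y = 80.2 + v_y0 t − ½ g t² = 201 m.

x = 127 m, y = 201 m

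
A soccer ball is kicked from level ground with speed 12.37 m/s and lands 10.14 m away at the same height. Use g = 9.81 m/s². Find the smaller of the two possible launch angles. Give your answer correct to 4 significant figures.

20.27°

Level-ground range: R = v₀² sin(2θ)/g ⇒ sin 2θ = R g / v₀² = 10.14×9.81/12.37² = 0.6501.
2θ = arcsin(0.6501) = 40.549° or 180° − 40.549° = 139.451°.
So θ = 20.27° or θ = 69.73°.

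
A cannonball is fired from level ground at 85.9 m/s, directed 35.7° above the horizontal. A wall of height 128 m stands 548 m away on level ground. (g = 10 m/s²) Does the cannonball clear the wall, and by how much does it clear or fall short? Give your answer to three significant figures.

v_x = 85.9 cos 35.7° = 69.76 m/s; v_y0 = 85.9 sin 35.7° = 50.13 m/s.
Time to reach the wall: t = 548 / 69.76 = 7.856 s.
Height at that point: y = 50.13×7.856 − 5.000×7.856² = 85.24 m.
That is 128 − 85.24 = 42.8 m below the top of the wall, so the cannonball does not clear it.

No — it falls 42.8 m short of clearing the wall.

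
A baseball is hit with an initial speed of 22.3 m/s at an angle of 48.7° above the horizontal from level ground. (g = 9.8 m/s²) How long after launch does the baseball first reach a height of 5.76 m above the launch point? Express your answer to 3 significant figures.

v_y0 = 22.3 sin 48.7° = 16.75 m/s.
Set y = v_y0 t − ½ g t² = 5.76: 4.900 t² − 16.75 t + 5.76 = 0.
t = [16.75 ± √(280.6 − 112.9)] / 9.8 = (16.75 ± 12.95) / 9.8, giving t = 0.388 s or t = 3.03 s.
The baseball is on the way up at the first time, so t = 0.388 s.

0.388 s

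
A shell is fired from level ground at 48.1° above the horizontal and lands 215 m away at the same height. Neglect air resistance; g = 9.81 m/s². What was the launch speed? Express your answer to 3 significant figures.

46.1 m/s

On level ground, R = v₀² sin(2θ) / g, so v₀ = √(R g / sin 2θ).
sin(2 × 48.1°) = 0.9942.
v₀ = √(215 × 9.81 / 0.9942) = √2121 = 46.1 m/s.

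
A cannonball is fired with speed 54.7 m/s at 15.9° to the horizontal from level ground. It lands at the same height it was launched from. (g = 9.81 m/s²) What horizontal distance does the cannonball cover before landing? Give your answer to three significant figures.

Components: v_x = 54.7 cos 15.9° = 52.61 m/s, v_y = 54.7 sin 15.9° = 14.99 m/s.
Time of flight (same landing height): t = 2 v_y / g = 2 × 14.99 / 9.81 = 3.056 s.
Range: R = v_x · t = 52.61 × 3.056 = 161 m.

161 m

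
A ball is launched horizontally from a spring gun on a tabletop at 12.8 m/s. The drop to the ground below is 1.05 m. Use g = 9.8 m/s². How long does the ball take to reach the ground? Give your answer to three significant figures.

0.463 s

The horizontal speed doesn't affect the fall. With v_y0 = 0, h = ½ g t².
t = √(2 × 1.05 / 9.8) = √0.2143 = 0.463 s.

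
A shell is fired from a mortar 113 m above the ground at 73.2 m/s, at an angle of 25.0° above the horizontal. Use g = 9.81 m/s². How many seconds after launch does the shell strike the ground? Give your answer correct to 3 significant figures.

Vertical component: v_y = 73.2 sin 25.0° = 30.94 m/s.
Taking up as positive with launch at y = 113 m, landing at y = 0: 0 = 113 + 30.94 t − ½(9.81) t².
Solving 4.905 t² − 30.94 t − 113 = 0 gives t = [30.94 + √(30.94² + 4·4.905·113)] / 9.810 = 8.90 s.

8.90 s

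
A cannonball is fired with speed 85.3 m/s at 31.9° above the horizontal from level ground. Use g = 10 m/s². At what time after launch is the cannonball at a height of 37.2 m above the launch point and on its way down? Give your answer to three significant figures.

8.10 s

v_y0 = 85.3 sin 31.9° = 45.08 m/s.
Set y = v_y0 t − ½ g t² = 37.2: 5.000 t² − 45.08 t + 37.2 = 0.
t = [45.08 ± √(2032 − 744.0)] / 10 = (45.08 ± 35.89) / 10, giving t = 0.919 s or t = 8.10 s.
On the way down corresponds to the larger root: t = 8.10 s.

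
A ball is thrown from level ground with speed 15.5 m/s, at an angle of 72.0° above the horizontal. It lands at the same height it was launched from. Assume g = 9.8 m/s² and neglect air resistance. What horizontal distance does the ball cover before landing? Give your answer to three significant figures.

14.4 m

Components: v_x = 15.5 cos 72.0° = 4.790 m/s, v_y = 15.5 sin 72.0° = 14.74 m/s.
Time of flight (same landing height): t = 2 v_y / g = 2 × 14.74 / 9.8 = 3.008 s.
Range: R = v_x · t = 4.790 × 3.008 = 14.4 m.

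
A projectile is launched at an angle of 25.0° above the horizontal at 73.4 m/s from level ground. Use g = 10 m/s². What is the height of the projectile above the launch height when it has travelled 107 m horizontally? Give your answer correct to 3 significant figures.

v_x = 73.4 cos 25.0° = 66.52 m/s, v_y0 = 73.4 sin 25.0° = 31.02 m/s.
Time to reach x = 107 m: t = x / v_x = 107 / 66.52 = 1.609 s.
y = v_y0 t − ½ g t² = 31.02×1.609 − 5.000×1.609² = 37.0 m.

37.0 m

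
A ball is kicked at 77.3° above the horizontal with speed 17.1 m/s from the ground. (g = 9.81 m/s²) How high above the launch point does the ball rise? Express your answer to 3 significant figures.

Vertical component of launch velocity: v_y = 17.1 sin 77.3° = 16.68 m/s.
At the highest point the vertical velocity is zero, so v_y² = 2 g h_max.
h_max = (16.68)² / (2 × 9.81) = 278.2 / 19.62 = 14.2 m.

14.2 m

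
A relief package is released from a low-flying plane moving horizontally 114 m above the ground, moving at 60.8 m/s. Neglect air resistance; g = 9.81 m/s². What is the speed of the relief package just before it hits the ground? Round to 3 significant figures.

77.0 m/s

Fall time: t = √(2 × 114 / 9.81) = 4.821 s.
At impact: v_x = 60.8 m/s (unchanged), v_y = g t = 9.81 × 4.821 = 47.29 m/s.
Speed = √(v_x² + v_y²) = √(3697 + 2236) = 77.0 m/s.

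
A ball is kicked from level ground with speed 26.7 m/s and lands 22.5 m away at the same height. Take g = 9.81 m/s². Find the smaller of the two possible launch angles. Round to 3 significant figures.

9.02°

Level-ground range: R = v₀² sin(2θ)/g ⇒ sin 2θ = R g / v₀² = 22.5×9.81/26.7² = 0.3096.
2θ = arcsin(0.3096) = 18.04° or 180° − 18.04° = 161.96°.
So θ = 9.02° or θ = 81.0°.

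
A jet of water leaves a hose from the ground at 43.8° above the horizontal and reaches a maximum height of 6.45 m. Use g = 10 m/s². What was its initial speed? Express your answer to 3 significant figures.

16.4 m/s

At maximum height v_y = 0, so (v₀ sin θ)² = 2 g H.
v₀ sin 43.8° = √(2 × 10 × 6.45) = 11.36 m/s.
v₀ = 11.36 / sin 43.8° = 11.36 / 0.6921 = 16.4 m/s.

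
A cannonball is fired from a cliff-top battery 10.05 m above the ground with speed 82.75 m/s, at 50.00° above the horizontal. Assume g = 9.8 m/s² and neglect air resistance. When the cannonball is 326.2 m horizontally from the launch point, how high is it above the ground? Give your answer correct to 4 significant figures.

v_x = 82.75 cos 50.00° = 53.191 m/s, v_y0 = 82.75 sin 50.00° = 63.390 m/s.
Time to reach x = 326.2 m: t = x / v_x = 326.2 / 53.191 = 6.1326 s.
y = 10.05 + v_y0 t − ½ g t² = 10.05 + 63.390×6.1326 − 4.900×6.1326² = 214.5 m.

214.5 m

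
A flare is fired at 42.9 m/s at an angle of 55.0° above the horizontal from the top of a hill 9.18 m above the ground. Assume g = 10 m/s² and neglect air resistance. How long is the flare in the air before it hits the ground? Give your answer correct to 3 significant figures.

Vertical component: v_y = 42.9 sin 55.0° = 35.14 m/s.
Taking up as positive with launch at y = 9.18 m, landing at y = 0: 0 = 9.18 + 35.14 t − ½(10) t².
Solving 5.000 t² − 35.14 t − 9.18 = 0 gives t = [35.14 + √(35.14² + 4·5.000·9.18)] / 10.00 = 7.28 s.

7.28 s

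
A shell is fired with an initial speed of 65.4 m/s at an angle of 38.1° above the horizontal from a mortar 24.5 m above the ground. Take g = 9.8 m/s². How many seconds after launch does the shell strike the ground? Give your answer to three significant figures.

8.80 s

Vertical component: v_y = 65.4 sin 38.1° = 40.35 m/s.
Taking up as positive with launch at y = 24.5 m, landing at y = 0: 0 = 24.5 + 40.35 t − ½(9.8) t².
Solving 4.900 t² − 40.35 t − 24.5 = 0 gives t = [40.35 + √(40.35² + 4·4.900·24.5)] / 9.800 = 8.80 s.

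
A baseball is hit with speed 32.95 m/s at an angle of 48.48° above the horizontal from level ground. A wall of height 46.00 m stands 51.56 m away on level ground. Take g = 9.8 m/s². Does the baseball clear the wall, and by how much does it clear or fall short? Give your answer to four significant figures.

No — it falls 15.07 m short of clearing the wall.

v_x = 32.95 cos 48.48° = 21.842 m/s; v_y0 = 32.95 sin 48.48° = 24.670 m/s.
Time to reach the wall: t = 51.56 / 21.842 = 2.3606 s.
Height at that point: y = 24.670×2.3606 − 4.900×2.3606² = 30.931 m.
That is 46.00 − 30.931 = 15.07 m below the top of the wall, so the baseball does not clear it.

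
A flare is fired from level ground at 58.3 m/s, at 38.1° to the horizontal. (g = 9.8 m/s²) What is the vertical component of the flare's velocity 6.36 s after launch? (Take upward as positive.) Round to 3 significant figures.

-26.4 m/s

Initial vertical component: v_y0 = 58.3 sin 38.1° = 35.97 m/s.
v_y(t) = v_y0 − g t = 35.97 − 9.8 × 6.36 = -26.4 m/s.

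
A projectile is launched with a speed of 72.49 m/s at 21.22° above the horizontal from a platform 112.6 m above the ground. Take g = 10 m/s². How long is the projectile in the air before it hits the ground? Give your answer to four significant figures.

Vertical component: v_y = 72.49 sin 21.22° = 26.238 m/s.
Taking up as positive with launch at y = 112.6 m, landing at y = 0: 0 = 112.6 + 26.238 t − ½(10) t².
Solving 5.000 t² − 26.238 t − 112.6 = 0 gives t = [26.238 + √(26.238² + 4·5.000·112.6)] / 10.00 = 8.046 s.

8.046 s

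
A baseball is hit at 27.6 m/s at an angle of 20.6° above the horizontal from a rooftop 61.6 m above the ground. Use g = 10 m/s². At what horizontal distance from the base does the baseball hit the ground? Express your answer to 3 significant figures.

Components: v_x = 27.6 cos 20.6° = 25.84 m/s, v_y = 27.6 sin 20.6° = 9.711 m/s.
Vertical: 0 = 61.6 + 9.711 t − ½(10) t² ⇒ 5.000 t² − 9.711 t − 61.6 = 0.
t = [9.711 + √(94.30 + 1232)] / 10.00 = 4.613 s.
Horizontal: R = v_x · t = 25.84 × 4.613 = 119 m.

119 m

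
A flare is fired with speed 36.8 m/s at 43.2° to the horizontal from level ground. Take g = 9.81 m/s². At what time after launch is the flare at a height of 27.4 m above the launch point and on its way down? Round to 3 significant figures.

3.57 s

v_y0 = 36.8 sin 43.2° = 25.19 m/s.
Set y = v_y0 t − ½ g t² = 27.4: 4.905 t² − 25.19 t + 27.4 = 0.
t = [25.19 ± √(634.5 − 537.6)] / 9.81 = (25.19 ± 9.844) / 9.81, giving t = 1.56 s or t = 3.57 s.
On the way down corresponds to the larger root: t = 3.57 s.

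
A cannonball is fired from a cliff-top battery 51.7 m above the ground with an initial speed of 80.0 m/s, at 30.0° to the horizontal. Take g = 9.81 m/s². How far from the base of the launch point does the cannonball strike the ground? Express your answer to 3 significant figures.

644 m

Components: v_x = 80.0 cos 30.0° = 69.28 m/s, v_y = 80.0 sin 30.0° = 40.00 m/s.
Vertical: 0 = 51.7 + 40.00 t − ½(9.81) t² ⇒ 4.905 t² − 40.00 t − 51.7 = 0.
t = [40.00 + √(1600 + 1014)] / 9.810 = 9.289 s.
Horizontal: R = v_x · t = 69.28 × 9.289 = 644 m.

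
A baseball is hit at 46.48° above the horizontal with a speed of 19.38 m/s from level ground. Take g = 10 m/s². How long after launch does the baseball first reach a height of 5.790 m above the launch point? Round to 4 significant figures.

0.5015 s

v_y0 = 19.38 sin 46.48° = 14.053 m/s.
Set y = v_y0 t − ½ g t² = 5.790: 5.000 t² − 14.053 t + 5.790 = 0.
t = [14.053 ± √(197.49 − 115.80)] / 10 = (14.053 ± 9.0383) / 10, giving t = 0.5015 s or t = 2.309 s.
The baseball is on the way up at the first time, so t = 0.5015 s.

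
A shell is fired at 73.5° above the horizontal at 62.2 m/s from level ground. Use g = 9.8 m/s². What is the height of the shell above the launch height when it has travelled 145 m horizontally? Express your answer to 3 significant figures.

v_x = 62.2 cos 73.5° = 17.67 m/s, v_y0 = 62.2 sin 73.5° = 59.64 m/s.
Time to reach x = 145 m: t = x / v_x = 145 / 17.67 = 8.206 s.
y = v_y0 t − ½ g t² = 59.64×8.206 − 4.900×8.206² = 159 m.

159 m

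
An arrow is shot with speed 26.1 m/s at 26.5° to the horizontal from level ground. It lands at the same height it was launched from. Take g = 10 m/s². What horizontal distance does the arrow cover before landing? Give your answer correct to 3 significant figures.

54.4 m

Components: v_x = 26.1 cos 26.5° = 23.36 m/s, v_y = 26.1 sin 26.5° = 11.65 m/s.
Time of flight (same landing height): t = 2 v_y / g = 2 × 11.65 / 10 = 2.330 s.
Range: R = v_x · t = 23.36 × 2.330 = 54.4 m.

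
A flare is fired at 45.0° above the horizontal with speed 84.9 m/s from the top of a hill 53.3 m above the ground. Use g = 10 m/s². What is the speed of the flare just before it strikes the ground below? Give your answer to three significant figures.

v_x = 84.9 cos 45.0° = 60.03 m/s is unchanged throughout.
For the vertical component, v_y² = v_y0² + 2 g h = (60.03)² + 2×10×53.3 = 4670, so |v_y| = 68.34 m/s.
Impact speed = √(v_x² + v_y²) = √(3604 + 4670) = 91.0 m/s.

91.0 m/s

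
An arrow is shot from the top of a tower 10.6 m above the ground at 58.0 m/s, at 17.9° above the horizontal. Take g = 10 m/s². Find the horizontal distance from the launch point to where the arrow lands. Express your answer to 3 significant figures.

Components: v_x = 58.0 cos 17.9° = 55.19 m/s, v_y = 58.0 sin 17.9° = 17.83 m/s.
Vertical: 0 = 10.6 + 17.83 t − ½(10) t² ⇒ 5.000 t² − 17.83 t − 10.6 = 0.
t = [17.83 + √(317.9 + 212.0)] / 10.00 = 4.085 s.
Horizontal: R = v_x · t = 55.19 × 4.085 = 225 m.

225 m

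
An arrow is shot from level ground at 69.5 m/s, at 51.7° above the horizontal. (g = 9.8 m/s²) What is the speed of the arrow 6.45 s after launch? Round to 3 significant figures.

43.9 m/s

v_x = 69.5 cos 51.7° = 43.07 m/s (constant).
v_y(t) = 69.5 sin 51.7° − g t = 54.54 − 9.8 × 6.45 = -8.670 m/s.
Speed = √(v_x² + v_y²) = √(1855 + 75.17) = 43.9 m/s.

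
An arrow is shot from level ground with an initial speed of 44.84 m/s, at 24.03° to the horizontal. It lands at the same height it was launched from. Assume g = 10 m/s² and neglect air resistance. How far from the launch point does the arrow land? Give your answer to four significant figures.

149.6 m

For level ground, R = v₀² sin(2θ) / g.
sin(2 × 24.03°) = sin 48.060° = 0.7438.
R = (44.84)² × 0.7438 / 10 = 149.6 m.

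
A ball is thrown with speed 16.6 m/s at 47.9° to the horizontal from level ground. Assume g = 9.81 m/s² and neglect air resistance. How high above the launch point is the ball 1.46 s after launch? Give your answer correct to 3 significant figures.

7.53 m

v_y0 = 16.6 sin 47.9° = 12.32 m/s.
y(t) = v_y0 t − ½ g t² = 12.32×1.46 − 4.905×1.46² = 7.53 m.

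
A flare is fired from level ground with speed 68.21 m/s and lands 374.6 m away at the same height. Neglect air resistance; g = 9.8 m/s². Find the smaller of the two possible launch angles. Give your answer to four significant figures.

Level-ground range: R = v₀² sin(2θ)/g ⇒ sin 2θ = R g / v₀² = 374.6×9.8/68.21² = 0.7890.
2θ = arcsin(0.7890) = 52.092° or 180° − 52.092° = 127.908°.
So θ = 26.05° or θ = 63.95°.

26.05°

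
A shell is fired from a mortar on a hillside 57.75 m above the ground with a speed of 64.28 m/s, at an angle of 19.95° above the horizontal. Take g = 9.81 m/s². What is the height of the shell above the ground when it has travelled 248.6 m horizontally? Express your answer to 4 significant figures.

v_x = 64.28 cos 19.95° = 60.423 m/s, v_y0 = 64.28 sin 19.95° = 21.932 m/s.
Time to reach x = 248.6 m: t = x / v_x = 248.6 / 60.423 = 4.1143 s.
y = 57.75 + v_y0 t − ½ g t² = 57.75 + 21.932×4.1143 − 4.905×4.1143² = 64.96 m.

64.96 m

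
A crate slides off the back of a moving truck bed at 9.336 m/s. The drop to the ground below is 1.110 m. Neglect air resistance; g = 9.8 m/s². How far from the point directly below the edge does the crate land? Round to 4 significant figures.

4.443 m

Initial vertical velocity is zero, so the fall time comes from h = ½ g t²: t = √(2 × 1.110 / 9.8) = 0.47595 s.
Horizontal motion is uniform at 9.336 m/s, so x = 9.336 × 0.47595 = 4.443 m.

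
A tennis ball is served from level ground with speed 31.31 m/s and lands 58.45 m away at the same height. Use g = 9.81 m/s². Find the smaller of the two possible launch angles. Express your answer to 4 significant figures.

17.90°

Level-ground range: R = v₀² sin(2θ)/g ⇒ sin 2θ = R g / v₀² = 58.45×9.81/31.31² = 0.5849.
2θ = arcsin(0.5849) = 35.796° or 180° − 35.796° = 144.204°.
So θ = 17.90° or θ = 72.10°.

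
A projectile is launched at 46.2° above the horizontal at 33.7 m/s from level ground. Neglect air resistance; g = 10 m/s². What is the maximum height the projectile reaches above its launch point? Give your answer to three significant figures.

Vertical component of launch velocity: v_y = 33.7 sin 46.2° = 24.32 m/s.
At the highest point the vertical velocity is zero, so v_y² = 2 g h_max.
h_max = (24.32)² / (2 × 10) = 591.5 / 20.00 = 29.6 m.

29.6 m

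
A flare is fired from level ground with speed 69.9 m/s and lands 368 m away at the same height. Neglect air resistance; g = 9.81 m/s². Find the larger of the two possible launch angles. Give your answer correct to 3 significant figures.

Level-ground range: R = v₀² sin(2θ)/g ⇒ sin 2θ = R g / v₀² = 368×9.81/69.9² = 0.7389.
2θ = arcsin(0.7389) = 47.64° or 180° − 47.64° = 132.36°.
So θ = 23.8° or θ = 66.2°.

66.2°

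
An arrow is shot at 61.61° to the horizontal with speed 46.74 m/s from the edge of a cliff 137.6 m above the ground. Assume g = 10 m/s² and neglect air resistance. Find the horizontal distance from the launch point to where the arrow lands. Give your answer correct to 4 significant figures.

239.5 m

Components: v_x = 46.74 cos 61.61° = 22.223 m/s, v_y = 46.74 sin 61.61° = 41.119 m/s.
Vertical: 0 = 137.6 + 41.119 t − ½(10) t² ⇒ 5.000 t² − 41.119 t − 137.6 = 0.
t = [41.119 + √(1690.8 + 2752.0)] / 10.00 = 10.777 s.
Horizontal: R = v_x · t = 22.223 × 10.777 = 239.5 m.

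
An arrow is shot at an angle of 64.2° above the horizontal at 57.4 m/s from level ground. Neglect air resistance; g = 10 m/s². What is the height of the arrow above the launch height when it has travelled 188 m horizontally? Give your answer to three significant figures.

106 m

v_x = 57.4 cos 64.2° = 24.98 m/s, v_y0 = 57.4 sin 64.2° = 51.68 m/s.
Time to reach x = 188 m: t = x / v_x = 188 / 24.98 = 7.526 s.
y = v_y0 t − ½ g t² = 51.68×7.526 − 5.000×7.526² = 106 m.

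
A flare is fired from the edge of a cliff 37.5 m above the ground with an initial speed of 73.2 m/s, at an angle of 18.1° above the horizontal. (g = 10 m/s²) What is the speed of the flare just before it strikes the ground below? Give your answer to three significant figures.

78.2 m/s

v_x = 73.2 cos 18.1° = 69.58 m/s is unchanged throughout.
For the vertical component, v_y² = v_y0² + 2 g h = (22.74)² + 2×10×37.5 = 1267, so |v_y| = 35.59 m/s.
Impact speed = √(v_x² + v_y²) = √(4841 + 1267) = 78.2 m/s.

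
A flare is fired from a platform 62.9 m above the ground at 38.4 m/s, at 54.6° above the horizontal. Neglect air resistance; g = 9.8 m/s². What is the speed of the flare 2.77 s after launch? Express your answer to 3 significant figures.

22.6 m/s

v_x = 38.4 cos 54.6° = 22.24 m/s (constant).
v_y(t) = 38.4 sin 54.6° − g t = 31.30 − 9.8 × 2.77 = 4.154 m/s.
Speed = √(v_x² + v_y²) = √(494.6 + 17.26) = 22.6 m/s.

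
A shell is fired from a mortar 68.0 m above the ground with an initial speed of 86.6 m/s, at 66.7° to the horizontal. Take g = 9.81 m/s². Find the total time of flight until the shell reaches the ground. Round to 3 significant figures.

17.0 s

Vertical component: v_y = 86.6 sin 66.7° = 79.54 m/s.
Taking up as positive with launch at y = 68.0 m, landing at y = 0: 0 = 68.0 + 79.54 t − ½(9.81) t².
Solving 4.905 t² − 79.54 t − 68.0 = 0 gives t = [79.54 + √(79.54² + 4·4.905·68.0)] / 9.810 = 17.0 s.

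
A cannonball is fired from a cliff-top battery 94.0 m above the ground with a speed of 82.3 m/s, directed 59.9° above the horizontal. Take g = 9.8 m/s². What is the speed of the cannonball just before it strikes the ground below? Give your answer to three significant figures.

92.8 m/s

v_x = 82.3 cos 59.9° = 41.27 m/s is unchanged throughout.
For the vertical component, v_y² = v_y0² + 2 g h = (71.20)² + 2×9.8×94.0 = 6912, so |v_y| = 83.14 m/s.
Impact speed = √(v_x² + v_y²) = √(1703 + 6912) = 92.8 m/s.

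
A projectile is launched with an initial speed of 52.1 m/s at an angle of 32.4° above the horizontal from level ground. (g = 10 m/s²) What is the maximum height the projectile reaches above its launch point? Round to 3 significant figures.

39.0 m

Vertical component of launch velocity: v_y = 52.1 sin 32.4° = 27.92 m/s.
At the highest point the vertical velocity is zero, so v_y² = 2 g h_max.
h_max = (27.92)² / (2 × 10) = 779.5 / 20.00 = 39.0 m.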